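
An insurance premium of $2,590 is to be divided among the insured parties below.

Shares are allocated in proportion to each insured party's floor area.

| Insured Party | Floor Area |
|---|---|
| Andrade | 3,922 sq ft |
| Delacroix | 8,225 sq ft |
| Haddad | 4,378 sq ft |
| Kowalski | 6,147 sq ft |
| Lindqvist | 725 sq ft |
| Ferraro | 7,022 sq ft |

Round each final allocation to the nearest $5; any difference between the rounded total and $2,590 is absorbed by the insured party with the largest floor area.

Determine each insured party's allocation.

Andrade: $335 · Delacroix: $695 · Haddad: $375 · Kowalski: $525 · Lindqvist: $60 · Ferraro: $600

Total floor area = 30,419.
Pro-rata amounts: Andrade 3,922/30,419 × $2,590 = 333.94; Delacroix 8,225/30,419 × $2,590 = 700.31; Haddad 4,378/30,419 × $2,590 = 372.76; Kowalski 6,147/30,419 × $2,590 = 523.38; Lindqvist 725/30,419 × $2,590 = 61.73; Ferraro 7,022/30,419 × $2,590 = 597.88.
Rounded to nearest $5: Andrade $335; Delacroix $700; Haddad $375; Kowalski $525; Lindqvist $60; Ferraro $600. Sum = $2,595.
Difference $2,590 − $2,595 = −$5 applied to largest floor area (Delacroix): Delacroix becomes $695.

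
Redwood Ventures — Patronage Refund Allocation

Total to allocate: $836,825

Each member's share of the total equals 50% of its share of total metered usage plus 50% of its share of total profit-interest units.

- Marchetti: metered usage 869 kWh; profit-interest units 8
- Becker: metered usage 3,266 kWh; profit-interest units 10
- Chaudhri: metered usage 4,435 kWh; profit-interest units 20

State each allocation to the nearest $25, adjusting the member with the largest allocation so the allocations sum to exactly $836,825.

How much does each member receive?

Marchetti: $130,525 | Becker: $269,575 | Chaudhri: $436,725

Metered usage total 8,570; profit-interest units total 38.
Composite weights (50% metered usage + 50% profit-interest units): Marchetti 0.1560; Becker 0.3221; Chaudhri 0.5219.
Unrounded shares: Marchetti 130,513.97; Becker 269,564.24; Chaudhri 436,746.79.
Rounded to nearest $25: Marchetti $130,525; Becker $269,575; Chaudhri $436,750. Sum = $836,850.
Difference $836,825 − $836,850 = −$25 applied to largest allocation (Chaudhri): Chaudhri becomes $436,725.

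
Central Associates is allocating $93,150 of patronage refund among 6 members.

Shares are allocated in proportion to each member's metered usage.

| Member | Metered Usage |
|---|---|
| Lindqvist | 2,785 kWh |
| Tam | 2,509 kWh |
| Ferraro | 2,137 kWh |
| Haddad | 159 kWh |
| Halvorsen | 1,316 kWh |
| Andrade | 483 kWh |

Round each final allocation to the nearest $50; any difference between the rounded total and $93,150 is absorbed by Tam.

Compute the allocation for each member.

Lindqvist: $27,650; Tam: $24,850; Ferraro: $21,200; Haddad: $1,600; Halvorsen: $13,050; Andrade: $4,800

Metered usage total: 9,389.
Raw shares: Lindqvist 2,785/9,389 × $93,150 = 27,630.50; Tam 2,509/9,389 × $93,150 = 24,892.25; Ferraro 2,137/9,389 × $93,150 = 21,201.57; Haddad 159/9,389 × $93,150 = 1,577.47; Halvorsen 1,316/9,389 × $93,150 = 13,056.28; Andrade 483/9,389 × $93,150 = 4,791.93.
After rounding ($50): Lindqvist $27,650; Tam $24,900; Ferraro $21,200; Haddad $1,600; Halvorsen $13,050; Andrade $4,800. Sum = $93,200.
Difference $93,150 − $93,200 = −$50 applied to Tam: Tam becomes $24,850.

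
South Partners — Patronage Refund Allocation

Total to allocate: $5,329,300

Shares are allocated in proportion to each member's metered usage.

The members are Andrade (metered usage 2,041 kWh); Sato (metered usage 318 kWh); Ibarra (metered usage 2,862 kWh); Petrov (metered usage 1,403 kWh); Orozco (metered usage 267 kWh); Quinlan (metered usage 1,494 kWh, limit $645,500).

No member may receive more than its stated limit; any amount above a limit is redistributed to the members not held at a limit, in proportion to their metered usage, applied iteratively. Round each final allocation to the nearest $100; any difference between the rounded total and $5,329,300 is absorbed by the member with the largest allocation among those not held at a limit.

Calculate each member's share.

Andrade: $1,387,300; Sato: $216,100; Ibarra: $1,945,300; Petrov: $953,600; Orozco: $181,500; Quinlan: $645,500

Combined metered usage = 8,385.
Unconstrained shares: Andrade 1,297,209.46; Sato 202,112.99; Ibarra 1,819,016.89; Petrov 891,712.33; Orozco 169,698.64; Quinlan 949,549.70.
Cap binds for Quinlan ($645,500); remaining pool $4,683,800 reallocated over remaining metered usage 6,891.
Redistributed shares: Andrade 1,387,263.94 → $1,387,300; Sato 216,144.01 → $216,100; Ibarra 1,945,296.13 → $1,945,300; Petrov 953,616.51 → $953,600; Orozco 181,479.41 → $181,500.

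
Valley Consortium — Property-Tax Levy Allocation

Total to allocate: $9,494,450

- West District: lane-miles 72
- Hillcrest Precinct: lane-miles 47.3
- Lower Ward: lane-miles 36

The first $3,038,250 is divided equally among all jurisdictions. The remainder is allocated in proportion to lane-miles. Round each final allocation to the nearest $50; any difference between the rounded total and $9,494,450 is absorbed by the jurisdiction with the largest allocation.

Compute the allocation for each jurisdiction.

$3,038,250 shared equally gives $1,012,750 per jurisdiction.
Remainder $6,456,200 by lane-miles (total 155.3): West District 2,993,215.71 → $2,993,200; Hillcrest Precinct 1,966,376.43 → $1,966,400; Lower Ward 1,496,607.86 → $1,496,600.
Totals: West District $1,012,750 + $2,993,200 = $4,005,950; Hillcrest Precinct $1,012,750 + $1,966,400 = $2,979,150; Lower Ward $1,012,750 + $1,496,600 = $2,509,350.

West District: $4,005,950; Hillcrest Precinct: $2,979,150; Lower Ward: $2,509,350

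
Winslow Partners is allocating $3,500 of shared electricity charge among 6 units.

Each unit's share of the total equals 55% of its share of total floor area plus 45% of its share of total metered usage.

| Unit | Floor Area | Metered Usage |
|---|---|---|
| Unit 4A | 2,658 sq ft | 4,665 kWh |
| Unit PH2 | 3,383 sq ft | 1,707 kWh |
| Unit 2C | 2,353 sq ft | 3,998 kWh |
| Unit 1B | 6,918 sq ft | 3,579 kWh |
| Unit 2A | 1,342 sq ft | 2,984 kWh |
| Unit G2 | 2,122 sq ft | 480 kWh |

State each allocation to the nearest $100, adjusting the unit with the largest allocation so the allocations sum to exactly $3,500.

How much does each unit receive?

Floor area total 18,776; metered usage total 17,413.
Blended shares (55% floor area + 45% metered usage): Unit 4A 0.1984; Unit PH2 0.1432; Unit 2C 0.1722; Unit 1B 0.2951; Unit 2A 0.1164; Unit G2 0.0746.
Pro-rata amounts: Unit 4A 694.46; Unit PH2 501.24; Unit 2C 602.86; Unit 1B 1,032.98; Unit 2A 407.49; Unit G2 260.97.
Rounded to nearest $100: Unit 4A $700; Unit PH2 $500; Unit 2C $600; Unit 1B $1,000; Unit 2A $400; Unit G2 $300. Sum = $3,500.
Rounded total matches; no reconciliation needed.

Unit 4A: $700 | Unit PH2: $500 | Unit 2C: $600 | Unit 1B: $1,000 | Unit 2A: $400 | Unit G2: $300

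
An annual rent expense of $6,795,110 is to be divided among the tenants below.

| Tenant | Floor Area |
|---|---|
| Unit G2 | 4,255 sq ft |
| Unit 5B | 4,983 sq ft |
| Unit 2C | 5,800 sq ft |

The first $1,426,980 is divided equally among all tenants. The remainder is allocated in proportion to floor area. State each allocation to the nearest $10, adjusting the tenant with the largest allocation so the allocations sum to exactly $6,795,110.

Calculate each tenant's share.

First tranche $1,426,980 split equally: $475,660 each.
Remainder $5,368,130 by floor area (total 15,038): Unit G2 1,518,911.63 → $1,518,910; Unit 5B 1,778,786.53 → $1,778,790; Unit 2C 2,070,431.84 → $2,070,430.
Totals: Unit G2 $475,660 + $1,518,910 = $1,994,570; Unit 5B $475,660 + $1,778,790 = $2,254,450; Unit 2C $475,660 + $2,070,430 = $2,546,090.

Unit G2: $1,994,570 | Unit 5B: $2,254,450 | Unit 2C: $2,546,090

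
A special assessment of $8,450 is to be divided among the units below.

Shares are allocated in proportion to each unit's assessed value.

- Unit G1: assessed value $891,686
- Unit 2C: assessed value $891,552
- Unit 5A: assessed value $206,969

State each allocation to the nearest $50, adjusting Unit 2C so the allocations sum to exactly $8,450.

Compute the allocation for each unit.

Unit G1: $3,800 · Unit 2C: $3,750 · Unit 5A: $900

Sum of assessed value: 1,990,207.
Raw shares: Unit G1 891,686/1,990,207 × $8,450 = 3,785.91; Unit 2C 891,552/1,990,207 × $8,450 = 3,785.34; Unit 5A 206,969/1,990,207 × $8,450 = 878.75.
After rounding ($50): Unit G1 $3,800; Unit 2C $3,800; Unit 5A $900. Sum = $8,500.
Difference $8,450 − $8,500 = −$50 applied to Unit 2C: Unit 2C becomes $3,750.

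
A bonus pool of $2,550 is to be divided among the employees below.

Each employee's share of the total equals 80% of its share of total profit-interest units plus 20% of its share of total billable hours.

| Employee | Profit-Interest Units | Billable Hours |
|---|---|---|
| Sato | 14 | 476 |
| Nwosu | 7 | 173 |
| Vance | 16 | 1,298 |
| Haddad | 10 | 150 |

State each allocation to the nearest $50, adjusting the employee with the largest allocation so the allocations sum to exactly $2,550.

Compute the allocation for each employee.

Profit-interest units total 47; billable hours total 2,097.
Combined weights (80% profit-interest units + 20% billable hours): Sato 0.2837; Nwosu 0.1356; Vance 0.3961; Haddad 0.1845.
Raw shares: Sato 723.42; Nwosu 345.90; Vance 1,010.15; Haddad 470.52.
At nearest $50: Sato $700; Nwosu $350; Vance $1,000; Haddad $450. Sum = $2,500.
Difference $2,550 − $2,500 = +$50 applied to largest allocation (Vance): Vance becomes $1,050.

Sato: $700 · Nwosu: $350 · Vance: $1,050 · Haddad: $450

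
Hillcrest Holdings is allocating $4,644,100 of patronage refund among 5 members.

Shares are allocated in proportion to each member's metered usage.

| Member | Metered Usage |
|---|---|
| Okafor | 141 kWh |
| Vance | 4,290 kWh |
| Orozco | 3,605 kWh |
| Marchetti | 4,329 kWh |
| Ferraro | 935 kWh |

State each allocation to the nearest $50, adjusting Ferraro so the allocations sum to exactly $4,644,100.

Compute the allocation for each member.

Combined metered usage = 13,300.
Pro-rata amounts: Okafor 141/13,300 × $4,644,100 = 49,234.44; Vance 4,290/13,300 × $4,644,100 = 1,497,984.14; Orozco 3,605/13,300 × $4,644,100 = 1,258,795.53; Marchetti 4,329/13,300 × $4,644,100 = 1,511,602.17; Ferraro 935/13,300 × $4,644,100 = 326,483.72.
Rounded to nearest $50: Okafor $49,250; Vance $1,498,000; Orozco $1,258,800; Marchetti $1,511,600; Ferraro $326,500. Sum = $4,644,150.
Difference $4,644,100 − $4,644,150 = −$50 applied to Ferraro: Ferraro becomes $326,450.

Okafor: $49,250 | Vance: $1,498,000 | Orozco: $1,258,800 | Marchetti: $1,511,600 | Ferraro: $326,450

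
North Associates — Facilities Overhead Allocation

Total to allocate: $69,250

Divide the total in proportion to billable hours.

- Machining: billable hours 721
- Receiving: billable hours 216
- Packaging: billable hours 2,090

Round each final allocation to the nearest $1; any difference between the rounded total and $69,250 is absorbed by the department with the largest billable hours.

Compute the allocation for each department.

Combined billable hours = 3,027.
Unrounded shares: Machining 721/3,027 × $69,250 = 16,494.63; Receiving 216/3,027 × $69,250 = 4,941.53; Packaging 2,090/3,027 × $69,250 = 47,813.84.
Rounded to nearest $1: Machining $16,495; Receiving $4,942; Packaging $47,814. Sum = $69,251.
Difference $69,250 − $69,251 = −$1 applied to largest billable hours (Packaging): Packaging becomes $47,813.

Machining: $16,495 · Receiving: $4,942 · Packaging: $47,813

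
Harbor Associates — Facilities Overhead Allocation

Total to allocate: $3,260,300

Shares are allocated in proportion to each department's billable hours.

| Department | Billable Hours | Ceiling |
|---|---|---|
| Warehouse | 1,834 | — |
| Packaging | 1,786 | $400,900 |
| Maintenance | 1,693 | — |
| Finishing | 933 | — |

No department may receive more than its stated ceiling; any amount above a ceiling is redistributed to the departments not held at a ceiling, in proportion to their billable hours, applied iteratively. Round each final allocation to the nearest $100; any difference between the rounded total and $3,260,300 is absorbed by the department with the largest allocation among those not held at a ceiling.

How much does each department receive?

Warehouse: $1,175,800 | Packaging: $400,900 | Maintenance: $1,085,400 | Finishing: $598,200

Total billable hours = 6,246.
Proportional shares (ignoring caps): Warehouse 957,315.11; Packaging 932,259.97; Maintenance 883,715.64; Finishing 487,009.27.
Capped: Packaging ($400,900); residual $2,859,400 reallocated over remaining billable hours 4,460.
Redistributed shares: Warehouse 1,175,816.05 → $1,175,800; Maintenance 1,085,417.98 → $1,085,400; Finishing 598,165.96 → $598,200.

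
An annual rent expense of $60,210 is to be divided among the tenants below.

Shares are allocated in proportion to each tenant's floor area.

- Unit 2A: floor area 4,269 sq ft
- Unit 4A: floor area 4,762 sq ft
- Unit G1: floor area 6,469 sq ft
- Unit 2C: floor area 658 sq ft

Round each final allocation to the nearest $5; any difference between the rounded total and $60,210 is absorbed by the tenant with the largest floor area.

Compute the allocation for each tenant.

Unit 2A: $15,910; Unit 4A: $17,745; Unit G1: $24,105; Unit 2C: $2,450

Combined floor area = 4,269 + 4,762 + 6,469 + 658 = 16,158.
Unrounded shares: Unit 2A 15,907.69; Unit 4A 17,744.77; Unit G1 24,105.61; Unit 2C 2,451.92.
Rounded to nearest $5: Unit 2A $15,910; Unit 4A $17,745; Unit G1 $24,105; Unit 2C $2,450. Sum = $60,210.
Sum already equals the total — no adjustment.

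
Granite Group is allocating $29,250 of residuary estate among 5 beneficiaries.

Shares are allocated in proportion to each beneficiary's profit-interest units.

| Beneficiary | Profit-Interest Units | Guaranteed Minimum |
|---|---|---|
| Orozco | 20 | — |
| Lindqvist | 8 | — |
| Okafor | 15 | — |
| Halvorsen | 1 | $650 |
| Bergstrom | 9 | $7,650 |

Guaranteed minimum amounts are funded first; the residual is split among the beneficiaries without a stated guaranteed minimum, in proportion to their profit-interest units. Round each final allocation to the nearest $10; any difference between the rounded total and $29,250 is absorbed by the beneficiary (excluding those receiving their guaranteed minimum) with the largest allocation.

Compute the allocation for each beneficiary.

Guaranteed amounts: Halvorsen $650; Bergstrom $7,650. Remaining pool $20,950.
Remaining pool split over remaining profit-interest units 43: Orozco 9,744.19 → $9,740; Lindqvist 3,897.67 → $3,900; Okafor 7,308.14 → $7,310.

Orozco: $9,740; Lindqvist: $3,900; Okafor: $7,310; Halvorsen: $650; Bergstrom: $7,650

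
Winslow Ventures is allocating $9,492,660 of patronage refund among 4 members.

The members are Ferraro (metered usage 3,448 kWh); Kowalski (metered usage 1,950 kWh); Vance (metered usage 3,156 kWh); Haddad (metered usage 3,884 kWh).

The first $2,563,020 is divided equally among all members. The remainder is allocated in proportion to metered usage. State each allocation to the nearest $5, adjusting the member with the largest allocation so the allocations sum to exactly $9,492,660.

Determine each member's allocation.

Ferraro: $2,561,755 · Kowalski: $1,727,165 · Vance: $2,399,070 · Haddad: $2,804,670

Equal tier: $2,563,020 ÷ 4 = $640,755 apiece.
Remainder $6,929,640 by metered usage (total 12,438): Ferraro 1,921,000.06 → $1,921,000; Kowalski 1,086,412.45 → $1,086,410; Vance 1,758,316.76 → $1,758,315; Haddad 2,163,910.74 → $2,163,910.
Rounding difference +$5 on remainder applied to Haddad.
Totals: Ferraro $640,755 + $1,921,000 = $2,561,755; Kowalski $640,755 + $1,086,410 = $1,727,165; Vance $640,755 + $1,758,315 = $2,399,070; Haddad $640,755 + $2,163,915 = $2,804,670.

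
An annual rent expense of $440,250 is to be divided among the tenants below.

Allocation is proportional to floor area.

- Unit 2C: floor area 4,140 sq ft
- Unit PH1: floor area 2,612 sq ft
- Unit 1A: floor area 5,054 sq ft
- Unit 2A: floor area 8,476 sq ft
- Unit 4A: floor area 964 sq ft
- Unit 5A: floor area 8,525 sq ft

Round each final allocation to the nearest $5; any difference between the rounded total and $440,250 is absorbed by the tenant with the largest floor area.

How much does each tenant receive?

Unit 2C: $61,220 · Unit PH1: $38,625 · Unit 1A: $74,740 · Unit 2A: $125,340 · Unit 4A: $14,255 · Unit 5A: $126,070

Floor area total: 29,771.
Proportional shares: Unit 2C 4,140/29,771 × $440,250 = 61,221.83; Unit PH1 2,612/29,771 × $440,250 = 38,625.94; Unit 1A 5,054/29,771 × $440,250 = 74,737.95; Unit 2A 8,476/29,771 × $440,250 = 125,342.08; Unit 4A 964/29,771 × $440,250 = 14,255.52; Unit 5A 8,525/29,771 × $440,250 = 126,066.68.
After rounding ($5): Unit 2C $61,220; Unit PH1 $38,625; Unit 1A $74,740; Unit 2A $125,340; Unit 4A $14,255; Unit 5A $126,065. Sum = $440,245.
Difference $440,250 − $440,245 = +$5 applied to largest floor area (Unit 5A): Unit 5A becomes $126,070.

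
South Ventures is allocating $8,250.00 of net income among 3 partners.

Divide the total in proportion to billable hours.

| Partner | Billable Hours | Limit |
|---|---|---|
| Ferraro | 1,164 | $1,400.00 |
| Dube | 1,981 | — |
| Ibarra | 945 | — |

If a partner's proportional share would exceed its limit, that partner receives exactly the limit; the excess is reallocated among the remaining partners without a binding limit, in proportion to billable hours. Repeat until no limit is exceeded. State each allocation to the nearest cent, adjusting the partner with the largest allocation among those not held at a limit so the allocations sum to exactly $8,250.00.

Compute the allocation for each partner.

Ferraro: $1,400.00; Dube: $4,637.68; Ibarra: $2,212.32

Combined billable hours = 4,090.
Unconstrained shares: Ferraro 2,347.9218; Dube 3,995.9046; Ibarra 1,906.1736.
Held at cap: Ferraro ($1,400.00); remaining pool $6,850.00 reallocated over remaining billable hours 2,926.
Shares after redistribution: Dube 4,637.6794 → $4,637.68; Ibarra 2,212.3206 → $2,212.32.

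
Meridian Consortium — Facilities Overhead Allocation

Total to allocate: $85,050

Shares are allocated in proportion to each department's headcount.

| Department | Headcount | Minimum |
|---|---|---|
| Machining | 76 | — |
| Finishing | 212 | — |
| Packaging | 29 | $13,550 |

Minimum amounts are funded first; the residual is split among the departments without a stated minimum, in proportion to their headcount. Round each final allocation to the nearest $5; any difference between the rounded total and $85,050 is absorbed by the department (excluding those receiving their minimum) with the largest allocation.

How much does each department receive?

Machining: $18,870 | Finishing: $52,630 | Packaging: $13,550

Minimums first: Packaging $13,550. Remaining pool $71,500.
Remaining pool split over remaining headcount 288: Machining 18,868.06 → $18,870; Finishing 52,631.94 → $52,630.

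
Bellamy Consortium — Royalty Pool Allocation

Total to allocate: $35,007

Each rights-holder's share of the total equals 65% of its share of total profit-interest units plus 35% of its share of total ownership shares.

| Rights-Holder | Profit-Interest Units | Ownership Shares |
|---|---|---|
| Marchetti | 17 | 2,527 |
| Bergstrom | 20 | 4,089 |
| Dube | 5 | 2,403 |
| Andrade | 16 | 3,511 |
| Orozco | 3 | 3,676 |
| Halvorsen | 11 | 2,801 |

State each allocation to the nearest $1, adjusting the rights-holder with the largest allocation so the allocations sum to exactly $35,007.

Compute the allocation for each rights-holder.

Marchetti: $7,002 | Bergstrom: $8,956 | Dube: $3,129 | Andrade: $7,320 | Orozco: $3,318 | Halvorsen: $5,282

Totals — profit-interest units 72, ownership shares 19,007.
Combined weights (65% profit-interest units + 35% ownership shares): Marchetti 0.2000; Bergstrom 0.2559; Dube 0.0894; Andrade 0.2091; Orozco 0.0948; Halvorsen 0.1509.
Proportional shares: Marchetti 7,001.58; Bergstrom 8,956.59; Dube 3,129.22; Andrade 7,319.86; Orozco 3,317.76; Halvorsen 5,281.99.
Rounded to nearest $1: Marchetti $7,002; Bergstrom $8,957; Dube $3,129; Andrade $7,320; Orozco $3,318; Halvorsen $5,282. Sum = $35,008.
Difference $35,007 − $35,008 = −$1 applied to largest allocation (Bergstrom): Bergstrom becomes $8,956.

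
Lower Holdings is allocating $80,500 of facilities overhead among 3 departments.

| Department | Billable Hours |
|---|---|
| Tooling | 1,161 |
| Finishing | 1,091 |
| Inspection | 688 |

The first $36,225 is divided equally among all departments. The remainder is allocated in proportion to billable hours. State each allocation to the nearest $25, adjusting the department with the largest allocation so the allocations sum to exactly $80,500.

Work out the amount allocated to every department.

Tooling: $29,575 · Finishing: $28,500 · Inspection: $22,425

Equal tier: $36,225 ÷ 3 = $12,075 apiece.
Remainder $44,275 by billable hours (total 2,940): Tooling 17,484.11 → $17,475; Finishing 16,429.94 → $16,425; Inspection 10,360.95 → $10,350.
Rounding difference +$25 on remainder applied to Tooling.
Totals: Tooling $12,075 + $17,500 = $29,575; Finishing $12,075 + $16,425 = $28,500; Inspection $12,075 + $10,350 = $22,425.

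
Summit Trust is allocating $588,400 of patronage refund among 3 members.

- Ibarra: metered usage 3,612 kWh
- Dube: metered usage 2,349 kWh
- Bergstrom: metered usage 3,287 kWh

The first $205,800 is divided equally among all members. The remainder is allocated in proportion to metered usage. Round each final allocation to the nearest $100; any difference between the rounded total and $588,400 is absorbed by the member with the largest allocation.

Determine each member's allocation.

Ibarra: $218,000 | Dube: $165,800 | Bergstrom: $204,600

First tranche $205,800 split equally: $68,600 each.
Remainder $382,600 by metered usage (total 9,248): Ibarra 149,432.44 → $149,400; Dube 97,180.73 → $97,200; Bergstrom 135,986.83 → $136,000.
Totals: Ibarra $68,600 + $149,400 = $218,000; Dube $68,600 + $97,200 = $165,800; Bergstrom $68,600 + $136,000 = $204,600.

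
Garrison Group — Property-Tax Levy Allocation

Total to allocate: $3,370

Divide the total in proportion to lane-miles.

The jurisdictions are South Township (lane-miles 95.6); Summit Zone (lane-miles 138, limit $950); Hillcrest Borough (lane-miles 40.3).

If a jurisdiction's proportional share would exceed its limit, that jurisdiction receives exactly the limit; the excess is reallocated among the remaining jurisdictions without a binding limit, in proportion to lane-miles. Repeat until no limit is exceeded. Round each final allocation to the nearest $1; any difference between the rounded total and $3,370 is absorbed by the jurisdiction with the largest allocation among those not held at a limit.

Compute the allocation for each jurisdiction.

South Township: $1,702 · Summit Zone: $950 · Hillcrest Borough: $718

Lane-miles total: 273.9.
Proportional shares (ignoring caps): South Township 1,176.24; Summit Zone 1,697.92; Hillcrest Borough 495.84.
Cap binds for Summit Zone ($950); residual $2,420 reallocated over remaining lane-miles 135.9.
Redistributed shares: South Township 1,702.37 → $1,702; Hillcrest Borough 717.63 → $718.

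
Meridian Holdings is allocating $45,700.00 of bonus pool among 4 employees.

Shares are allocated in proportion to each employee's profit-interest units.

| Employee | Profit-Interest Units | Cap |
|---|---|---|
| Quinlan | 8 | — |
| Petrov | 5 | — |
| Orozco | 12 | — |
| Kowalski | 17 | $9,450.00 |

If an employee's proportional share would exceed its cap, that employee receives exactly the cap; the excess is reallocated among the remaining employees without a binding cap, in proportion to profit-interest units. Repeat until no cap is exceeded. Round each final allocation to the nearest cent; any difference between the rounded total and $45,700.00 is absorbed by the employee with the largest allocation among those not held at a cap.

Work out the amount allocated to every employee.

Quinlan: $11,600.00 · Petrov: $7,250.00 · Orozco: $17,400.00 · Kowalski: $9,450.00

Total profit-interest units = 42.
Unconstrained shares: Quinlan 8,704.7619; Petrov 5,440.4762; Orozco 13,057.1429; Kowalski 18,497.6190.
Capped: Kowalski ($9,450.00); remaining pool $36,250.00 reallocated over remaining profit-interest units 25.
Shares after redistribution: Quinlan 11,600.0000 → $11,600.00; Petrov 7,250.0000 → $7,250.00; Orozco 17,400.0000 → $17,400.00.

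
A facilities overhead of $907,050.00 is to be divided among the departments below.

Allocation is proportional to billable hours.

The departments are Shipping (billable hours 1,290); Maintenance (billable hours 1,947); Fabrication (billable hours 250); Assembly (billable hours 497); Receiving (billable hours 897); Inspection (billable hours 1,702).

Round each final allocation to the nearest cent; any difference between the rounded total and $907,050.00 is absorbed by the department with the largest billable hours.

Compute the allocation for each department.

Shipping: $177,744.87 | Maintenance: $268,270.76 | Fabrication: $34,446.68 | Assembly: $68,480.00 | Receiving: $123,594.69 | Inspection: $234,513.00

Billable hours total: 1,290 + 1,947 + 250 + 497 + 897 + 1,702 = 6,583.
Unrounded shares: Shipping 177,744.8732; Maintenance 268,270.7504; Fabrication 34,446.6808; Assembly 68,480.0015; Receiving 123,594.6909; Inspection 234,513.0032.
After rounding (cent): Shipping $177,744.87; Maintenance $268,270.75; Fabrication $34,446.68; Assembly $68,480.00; Receiving $123,594.69; Inspection $234,513.00. Sum = $907,049.99.
Difference $907,050.00 − $907,049.99 = +$0.01 applied to largest billable hours (Maintenance): Maintenance becomes $268,270.76.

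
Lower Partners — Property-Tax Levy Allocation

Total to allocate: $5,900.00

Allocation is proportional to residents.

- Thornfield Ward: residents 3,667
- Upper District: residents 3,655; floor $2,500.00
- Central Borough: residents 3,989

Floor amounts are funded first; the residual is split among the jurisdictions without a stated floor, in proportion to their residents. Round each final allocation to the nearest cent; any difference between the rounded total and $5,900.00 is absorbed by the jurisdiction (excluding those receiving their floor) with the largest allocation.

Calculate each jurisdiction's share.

Minimums first: Upper District $2,500.00. Balance $3,400.00.
Balance split over remaining residents 7,656: Thornfield Ward 1,628.5005 → $1,628.50; Central Borough 1,771.4995 → $1,771.50.

Thornfield Ward: $1,628.50; Upper District: $2,500.00; Central Borough: $1,771.50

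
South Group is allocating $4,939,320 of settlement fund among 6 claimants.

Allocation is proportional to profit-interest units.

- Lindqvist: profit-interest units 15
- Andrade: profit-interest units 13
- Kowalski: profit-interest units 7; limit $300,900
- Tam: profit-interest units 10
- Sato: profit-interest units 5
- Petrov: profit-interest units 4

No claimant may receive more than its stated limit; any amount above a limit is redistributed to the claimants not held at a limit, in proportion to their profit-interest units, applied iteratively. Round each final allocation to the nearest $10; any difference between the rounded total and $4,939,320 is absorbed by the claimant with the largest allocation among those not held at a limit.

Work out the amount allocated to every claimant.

Sum of profit-interest units: 54.
Proportional shares (ignoring caps): Lindqvist 1,372,033.33; Andrade 1,189,095.56; Kowalski 640,282.22; Tam 914,688.89; Sato 457,344.44; Petrov 365,875.56.
Cap binds for Kowalski ($300,900); remaining pool $4,638,420 reallocated over remaining profit-interest units 47.
Remaining shares: Lindqvist 1,480,346.81 → $1,480,350; Andrade 1,282,967.23 → $1,282,970; Tam 986,897.87 → $986,900; Sato 493,448.94 → $493,450; Petrov 394,759.15 → $394,760.
Rounding difference −$10 applied to Lindqvist → $1,480,340.

Lindqvist: $1,480,340; Andrade: $1,282,970; Kowalski: $300,900; Tam: $986,900; Sato: $493,450; Petrov: $394,760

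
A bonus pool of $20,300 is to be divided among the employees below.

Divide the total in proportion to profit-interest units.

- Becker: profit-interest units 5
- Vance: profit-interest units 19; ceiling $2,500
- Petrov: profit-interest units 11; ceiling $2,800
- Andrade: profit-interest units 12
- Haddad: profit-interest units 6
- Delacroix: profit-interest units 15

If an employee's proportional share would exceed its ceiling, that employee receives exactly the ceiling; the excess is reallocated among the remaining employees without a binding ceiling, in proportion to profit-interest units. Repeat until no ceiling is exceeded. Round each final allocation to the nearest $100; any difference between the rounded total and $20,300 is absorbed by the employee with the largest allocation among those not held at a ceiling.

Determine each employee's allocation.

Becker: $2,000; Vance: $2,500; Petrov: $2,800; Andrade: $4,700; Haddad: $2,400; Delacroix: $5,900

Profit-interest units total: 68.
Pro-rata shares before constraints: Becker 1,492.65; Vance 5,672.06; Petrov 3,283.82; Andrade 3,582.35; Haddad 1,791.18; Delacroix 4,477.94.
Held at cap: Vance ($2,500), Petrov ($2,800); balance $15,000 reallocated over remaining profit-interest units 38.
Shares after redistribution: Becker 1,973.68 → $2,000; Andrade 4,736.84 → $4,700; Haddad 2,368.42 → $2,400; Delacroix 5,921.05 → $5,900.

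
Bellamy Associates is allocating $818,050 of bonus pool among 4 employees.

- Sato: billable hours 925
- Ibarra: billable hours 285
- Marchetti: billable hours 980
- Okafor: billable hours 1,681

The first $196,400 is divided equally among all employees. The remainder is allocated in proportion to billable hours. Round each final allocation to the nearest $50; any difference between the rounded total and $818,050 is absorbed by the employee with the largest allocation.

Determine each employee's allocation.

Sato: $197,650; Ibarra: $94,850; Marchetti: $206,500; Okafor: $319,050

Equal tier: $196,400 ÷ 4 = $49,100 apiece.
Remainder $621,650 by billable hours (total 3,871): Sato 148,547.21 → $148,550; Ibarra 45,768.60 → $45,750; Marchetti 157,379.75 → $157,400; Okafor 269,954.44 → $269,950.
Totals: Sato $49,100 + $148,550 = $197,650; Ibarra $49,100 + $45,750 = $94,850; Marchetti $49,100 + $157,400 = $206,500; Okafor $49,100 + $269,950 = $319,050.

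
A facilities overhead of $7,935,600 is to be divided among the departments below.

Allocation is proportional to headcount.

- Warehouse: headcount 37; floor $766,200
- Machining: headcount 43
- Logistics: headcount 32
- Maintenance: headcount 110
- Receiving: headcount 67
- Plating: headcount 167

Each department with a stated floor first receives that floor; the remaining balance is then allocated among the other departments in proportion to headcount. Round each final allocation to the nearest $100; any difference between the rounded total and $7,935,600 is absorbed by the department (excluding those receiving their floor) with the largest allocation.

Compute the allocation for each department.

Warehouse: $766,200 · Machining: $735,800 · Logistics: $547,500 · Maintenance: $1,882,200 · Receiving: $1,146,400 · Plating: $2,857,500

Minimums first: Warehouse $766,200. Residual $7,169,400.
Residual split over remaining headcount 419: Machining 735,761.81 → $735,800; Logistics 547,543.68 → $547,500; Maintenance 1,882,181.38 → $1,882,200; Receiving 1,146,419.57 → $1,146,400; Plating 2,857,493.56 → $2,857,500.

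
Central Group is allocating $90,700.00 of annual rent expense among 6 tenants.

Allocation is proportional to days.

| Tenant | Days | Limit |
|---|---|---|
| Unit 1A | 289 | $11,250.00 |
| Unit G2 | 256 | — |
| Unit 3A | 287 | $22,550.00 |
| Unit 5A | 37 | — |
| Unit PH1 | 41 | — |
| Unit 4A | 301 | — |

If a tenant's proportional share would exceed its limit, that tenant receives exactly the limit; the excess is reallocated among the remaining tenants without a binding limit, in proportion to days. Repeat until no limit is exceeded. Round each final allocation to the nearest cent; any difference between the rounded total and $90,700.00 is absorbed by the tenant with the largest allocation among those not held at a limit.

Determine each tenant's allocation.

Unit 1A: $11,250.00; Unit G2: $22,939.21; Unit 3A: $22,550.00; Unit 5A: $3,315.43; Unit PH1: $3,673.86; Unit 4A: $26,971.50

Combined days = 1,211.
Proportional shares (ignoring caps): Unit 1A 21,645.1693; Unit G2 19,173.5756; Unit 3A 21,495.3757; Unit 5A 2,771.1808; Unit PH1 3,070.7680; Unit 4A 22,543.9306.
Capped: Unit 1A ($11,250.00); residual $79,450.00 reallocated over remaining days 922.
Capped: Unit 3A ($22,550.00); residual $56,900.00 reallocated over remaining days 635.
Remaining shares: Unit G2 22,939.2126 → $22,939.21; Unit 5A 3,315.4331 → $3,315.43; Unit PH1 3,673.8583 → $3,673.86; Unit 4A 26,971.4961 → $26,971.50.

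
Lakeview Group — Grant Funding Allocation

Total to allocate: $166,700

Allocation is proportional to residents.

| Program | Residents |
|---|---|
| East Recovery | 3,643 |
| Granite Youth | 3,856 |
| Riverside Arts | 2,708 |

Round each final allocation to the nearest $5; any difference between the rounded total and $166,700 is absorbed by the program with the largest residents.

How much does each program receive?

Sum of residents: 10,207.
Unrounded shares: East Recovery 3,643/10,207 × $166,700 = 59,497.22; Granite Youth 3,856/10,207 × $166,700 = 62,975.92; Riverside Arts 2,708/10,207 × $166,700 = 44,226.86.
After rounding ($5): East Recovery $59,495; Granite Youth $62,975; Riverside Arts $44,225. Sum = $166,695.
Difference $166,700 − $166,695 = +$5 applied to largest residents (Granite Youth): Granite Youth becomes $62,980.

East Recovery: $59,495; Granite Youth: $62,980; Riverside Arts: $44,225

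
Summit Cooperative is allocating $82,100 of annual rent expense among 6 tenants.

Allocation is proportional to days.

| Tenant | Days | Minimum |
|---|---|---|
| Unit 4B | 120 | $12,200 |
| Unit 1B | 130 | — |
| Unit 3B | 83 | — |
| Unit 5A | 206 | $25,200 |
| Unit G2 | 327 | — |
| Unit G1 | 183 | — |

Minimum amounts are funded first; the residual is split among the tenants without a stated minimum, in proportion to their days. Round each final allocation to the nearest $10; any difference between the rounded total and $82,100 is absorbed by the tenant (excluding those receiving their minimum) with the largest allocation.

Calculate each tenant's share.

Minimums first: Unit 4B $12,200; Unit 5A $25,200. Remaining pool $44,700.
Remaining pool split over remaining days 723: Unit 1B 8,037.34 → $8,040; Unit 3B 5,131.54 → $5,130; Unit G2 20,217.01 → $20,220; Unit G1 11,314.11 → $11,310.

Unit 4B: $12,200; Unit 1B: $8,040; Unit 3B: $5,130; Unit 5A: $25,200; Unit G2: $20,220; Unit G1: $11,310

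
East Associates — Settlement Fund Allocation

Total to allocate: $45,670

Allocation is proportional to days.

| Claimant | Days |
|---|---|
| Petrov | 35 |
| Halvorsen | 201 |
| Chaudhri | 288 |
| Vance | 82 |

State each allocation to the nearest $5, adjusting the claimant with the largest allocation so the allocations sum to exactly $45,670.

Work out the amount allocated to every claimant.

Petrov: $2,640 · Halvorsen: $15,150 · Chaudhri: $21,700 · Vance: $6,180

Days total: 606.
Raw shares: Petrov 35/606 × $45,670 = 2,637.71; Halvorsen 201/606 × $45,670 = 15,147.97; Chaudhri 288/606 × $45,670 = 21,704.55; Vance 82/606 × $45,670 = 6,179.77.
After rounding ($5): Petrov $2,640; Halvorsen $15,150; Chaudhri $21,705; Vance $6,180. Sum = $45,675.
Difference $45,670 − $45,675 = −$5 applied to largest allocation (Chaudhri): Chaudhri becomes $21,700.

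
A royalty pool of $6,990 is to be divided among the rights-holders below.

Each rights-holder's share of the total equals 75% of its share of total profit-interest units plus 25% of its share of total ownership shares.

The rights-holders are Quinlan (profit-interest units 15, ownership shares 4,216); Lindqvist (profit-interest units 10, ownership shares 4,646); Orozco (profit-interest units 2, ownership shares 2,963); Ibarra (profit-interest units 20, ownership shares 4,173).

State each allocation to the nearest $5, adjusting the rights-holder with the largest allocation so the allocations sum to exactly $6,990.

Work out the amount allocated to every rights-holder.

Profit-interest units total 47; ownership shares total 15,998.
Composite weights (75% profit-interest units + 25% ownership shares): Quinlan 0.3052; Lindqvist 0.2322; Orozco 0.0782; Ibarra 0.3844.
Raw shares: Quinlan 2,133.66; Lindqvist 1,622.92; Orozco 546.74; Ibarra 2,686.68.
At nearest $5: Quinlan $2,135; Lindqvist $1,625; Orozco $545; Ibarra $2,685. Sum = $6,990.
Sum already equals the total — no adjustment.

Quinlan: $2,135 · Lindqvist: $1,625 · Orozco: $545 · Ibarra: $2,685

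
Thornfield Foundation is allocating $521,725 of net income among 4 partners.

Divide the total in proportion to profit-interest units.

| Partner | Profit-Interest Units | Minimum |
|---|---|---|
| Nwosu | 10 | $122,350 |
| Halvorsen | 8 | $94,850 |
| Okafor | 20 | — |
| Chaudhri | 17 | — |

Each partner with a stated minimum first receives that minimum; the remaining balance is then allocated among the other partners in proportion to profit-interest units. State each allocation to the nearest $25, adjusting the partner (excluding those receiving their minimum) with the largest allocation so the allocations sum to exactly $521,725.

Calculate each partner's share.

Nwosu: $122,350 · Halvorsen: $94,850 · Okafor: $164,600 · Chaudhri: $139,925

Minimums first: Nwosu $122,350; Halvorsen $94,850. Residual $304,525.
Residual split over remaining profit-interest units 37: Okafor 164,608.11 → $164,600; Chaudhri 139,916.89 → $139,925.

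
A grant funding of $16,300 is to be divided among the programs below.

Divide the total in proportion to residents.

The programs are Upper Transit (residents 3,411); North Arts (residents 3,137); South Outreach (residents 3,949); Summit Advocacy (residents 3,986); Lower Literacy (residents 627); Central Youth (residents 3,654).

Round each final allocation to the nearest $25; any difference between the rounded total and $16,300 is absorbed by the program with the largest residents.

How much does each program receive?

Upper Transit: $2,975 · North Arts: $2,725 · South Outreach: $3,425 · Summit Advocacy: $3,450 · Lower Literacy: $550 · Central Youth: $3,175

Sum of residents: 3,411 + 3,137 + 3,949 + 3,986 + 627 + 3,654 = 18,764.
Pro-rata amounts: Upper Transit 2,963.08; North Arts 2,725.06; South Outreach 3,430.44; Summit Advocacy 3,462.58; Lower Literacy 544.67; Central Youth 3,174.17.
At nearest $25: Upper Transit $2,975; North Arts $2,725; South Outreach $3,425; Summit Advocacy $3,475; Lower Literacy $550; Central Youth $3,175. Sum = $16,325.
Difference $16,300 − $16,325 = −$25 applied to largest residents (Summit Advocacy): Summit Advocacy becomes $3,450.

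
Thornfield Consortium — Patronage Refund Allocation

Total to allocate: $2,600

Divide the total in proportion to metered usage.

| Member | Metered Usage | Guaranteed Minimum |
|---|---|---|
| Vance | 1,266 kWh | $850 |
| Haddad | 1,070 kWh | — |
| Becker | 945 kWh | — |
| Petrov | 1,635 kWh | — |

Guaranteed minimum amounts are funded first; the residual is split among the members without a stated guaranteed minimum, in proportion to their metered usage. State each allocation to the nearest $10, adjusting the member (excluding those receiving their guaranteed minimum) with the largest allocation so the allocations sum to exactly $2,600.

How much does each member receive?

Fund the minimums — Vance $850. Balance $1,750.
Balance split over remaining metered usage 3,650: Haddad 513.01 → $510; Becker 453.08 → $450; Petrov 783.90 → $780.
Rounding difference +$10 applied to Petrov → $790.

Vance: $850; Haddad: $510; Becker: $450; Petrov: $790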